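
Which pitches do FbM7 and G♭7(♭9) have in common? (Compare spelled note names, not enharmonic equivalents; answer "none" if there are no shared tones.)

Fb

FbM7 = Fb, Ab, Cb, Eb.
G♭7(♭9) = Gb, Bb, Db, Fb, Abb.
Shared: Fb.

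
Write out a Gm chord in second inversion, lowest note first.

D – G – B♭

In root position, Gm is G–B♭–D.
Second inversion puts the fifth (D) in the bass.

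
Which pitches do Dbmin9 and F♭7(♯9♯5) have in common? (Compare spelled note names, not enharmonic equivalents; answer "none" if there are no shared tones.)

Fb, Ab

Dbmin9 = Db, Fb, Ab, Cb, Eb.
F♭7(♯9♯5) = Fb, Ab, C, Ebb, G.
Shared: Fb, Ab.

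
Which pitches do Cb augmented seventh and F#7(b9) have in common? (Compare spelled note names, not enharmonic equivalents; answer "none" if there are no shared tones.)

G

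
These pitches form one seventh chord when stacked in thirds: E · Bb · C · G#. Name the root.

C

Stacking in thirds gives C – E – G# – Bb, so C is the root — C augmented seventh.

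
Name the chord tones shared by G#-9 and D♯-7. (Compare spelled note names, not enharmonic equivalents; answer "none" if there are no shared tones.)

G#-9: G# B D# F# A#
D♯-7: D# F# A# C#
Common to both → D#, F#, A#.

D#, F#, A#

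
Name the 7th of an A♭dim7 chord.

Root of A♭dim7 = Ab. The 7th is a diminished 7th: Ab up a diminished 7th → Gbb.

Gbb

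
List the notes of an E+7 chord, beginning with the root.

Root E, quality augmented seventh:
Root: E
Major 3rd (3rd): G#
Augmented 5th (5th): B#
Minor 7th (7th): D

E – G# – B# – D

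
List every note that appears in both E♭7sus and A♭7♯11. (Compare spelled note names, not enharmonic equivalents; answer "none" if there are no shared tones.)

E♭7sus: E♭ A♭ B♭ D♭
A♭7♯11: A♭ C E♭ G♭ D
Common to both → E♭, A♭.

E♭ A♭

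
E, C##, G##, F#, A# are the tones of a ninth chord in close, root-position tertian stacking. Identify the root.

F#

Arranged so that each adjacent pair is a third by letter name: F# – A# – C## – E – G##.
The bottom of that stack, F#, is the root (this is F# dominant seventh sharp nine sharp five).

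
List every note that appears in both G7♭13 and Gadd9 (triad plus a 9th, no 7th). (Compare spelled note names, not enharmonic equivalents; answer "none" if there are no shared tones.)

G7♭13 = G, B, D, F, Eb.
Gadd9 = G, B, D, A.
Shared: G, B, D.

G – B – D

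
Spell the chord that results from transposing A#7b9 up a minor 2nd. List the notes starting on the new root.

B, D#, F#, A, C

Transposed root: A# → B (minor 2nd up). So we spell B dominant seventh flat nine:
- root: B
- major 3rd: D#
- perfect 5th: F#
- minor 7th: A
- minor 9th: C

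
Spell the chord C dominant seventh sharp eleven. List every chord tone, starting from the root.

Root C, quality dominant seventh sharp eleven:
- root: C
- major 3rd: E
- perfect 5th: G
- minor 7th: B-flat
- augmented 11th: F-sharp

C, E, G, B-flat, F-sharp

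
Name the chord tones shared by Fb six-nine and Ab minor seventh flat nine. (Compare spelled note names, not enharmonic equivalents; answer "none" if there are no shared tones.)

Fb six-nine: F-flat A-flat C-flat D-flat G-flat
Ab minor seventh flat nine: A-flat C-flat E-flat G-flat B-double-flat
Common to both → A-flat, C-flat, G-flat.

A-flat C-flat G-flat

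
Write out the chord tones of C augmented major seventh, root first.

Root C, quality augmented major seventh:
Root: C
Major 3rd (3rd): E
Augmented 5th (5th): G#
Major 7th (7th): B

C – E – G# – B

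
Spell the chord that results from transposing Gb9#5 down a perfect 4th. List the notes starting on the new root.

D♭, F, A, C♭, E♭

A perfect 4th down from G♭ is D♭, so the new chord is D♭ dominant ninth sharp five.
Root: D♭
Major 3rd (3rd): F
Augmented 5th (5th): A
Minor 7th (7th): C♭
Major 9th (9th): E♭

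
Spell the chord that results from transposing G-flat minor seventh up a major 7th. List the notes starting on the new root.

A major 7th up from Gb is F, so the new chord is F minor seventh.
root → F
3rd (minor 3rd) → Ab
5th (perfect 5th) → C
7th (minor 7th) → Eb

F  Ab  C  Eb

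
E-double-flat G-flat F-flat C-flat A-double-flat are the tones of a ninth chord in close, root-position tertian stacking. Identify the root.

Stacking in thirds gives F-flat – A-double-flat – C-flat – E-double-flat – G-flat, so F-flat is the root — F-flat minor ninth.

F-flat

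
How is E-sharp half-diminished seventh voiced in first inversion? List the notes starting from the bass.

E-sharp half-diminished seventh = E#–G#–B–D#; first inversion → third (G#) lowest.

G#, B, D#, E#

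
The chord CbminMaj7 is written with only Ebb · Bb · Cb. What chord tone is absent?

The full CbminMaj7 chord is Cb, Ebb, Gb, Bb.
Comparing with the voicing, the perfect 5th (5th) — Gb — is absent.

Gb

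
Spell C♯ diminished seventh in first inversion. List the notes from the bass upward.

E  G  Bb  C#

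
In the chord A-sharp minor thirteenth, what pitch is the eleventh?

D♯

A-sharp minor thirteenth is built on A♯; its 11th is a perfect 11th above the root.
A fourth above A uses the letter D, and the perfect 11th above A♯ is D♯.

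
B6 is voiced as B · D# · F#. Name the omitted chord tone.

G#

The full B6 chord is B, D#, F#, G#.
Comparing with the voicing, the major 6th (6th) — G# — is absent.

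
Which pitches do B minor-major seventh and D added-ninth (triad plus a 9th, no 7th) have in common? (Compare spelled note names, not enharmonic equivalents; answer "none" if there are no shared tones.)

D, F-sharp

B minor-major seventh: B D F-sharp A-sharp
D added-ninth: D F-sharp A E
Common to both → D, F-sharp.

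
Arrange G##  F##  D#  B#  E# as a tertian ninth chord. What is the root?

E#

Arranged so that each adjacent pair is a third by letter name: E# – G## – B# – D# – F##.
The bottom of that stack, E#, is the root (this is E# dominant ninth).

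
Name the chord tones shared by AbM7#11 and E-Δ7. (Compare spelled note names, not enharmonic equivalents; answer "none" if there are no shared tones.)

G

AbM7#11: Ab C Eb G D
E-Δ7: E G B D#
Common to both → G.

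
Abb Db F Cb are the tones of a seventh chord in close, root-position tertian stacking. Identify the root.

Stacking in thirds gives Db – F – Abb – Cb, so Db is the root — Db dominant seventh flat five.

Db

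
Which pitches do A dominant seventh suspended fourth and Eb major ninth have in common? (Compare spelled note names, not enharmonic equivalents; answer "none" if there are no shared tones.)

D G

A dominant seventh suspended fourth = A, D, E, G.
Eb major ninth = E-flat, G, B-flat, D, F.
Shared: D, G.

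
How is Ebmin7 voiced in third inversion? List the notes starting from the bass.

Db – Eb – Gb – Bb

Ebmin7 = Eb–Gb–Bb–Db; third inversion → seventh (Db) lowest.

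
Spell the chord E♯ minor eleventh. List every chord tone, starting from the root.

E# G# B# D# F## A#

Root E#, quality minor eleventh:
Root: E#
Minor 3rd (3rd): G#
Perfect 5th (5th): B#
Minor 7th (7th): D#
Major 9th (9th): F##
Perfect 11th (11th): A#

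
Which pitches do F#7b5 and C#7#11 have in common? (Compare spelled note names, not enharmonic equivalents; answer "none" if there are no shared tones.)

none

F#7b5: F♯ A♯ C E
C#7#11: C♯ E♯ G♯ B F𝄪
Common to both → none.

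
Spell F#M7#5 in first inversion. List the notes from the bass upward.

A# C## E# F#

F#M7#5 = F#–A#–C##–E#; first inversion → third (A#) lowest.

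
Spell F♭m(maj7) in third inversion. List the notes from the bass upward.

E♭ – F♭ – A𝄫 – C♭

In root position, F♭m(maj7) is F♭–A𝄫–C♭–E♭.
Third inversion puts the seventh (E♭) in the bass.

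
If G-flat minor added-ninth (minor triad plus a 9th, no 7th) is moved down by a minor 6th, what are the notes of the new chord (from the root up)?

A minor 6th down from Gb is Bb, so the new chord is Bb minor added-ninth.
- root: Bb
- minor 3rd: Db
- perfect 5th: F
- major 9th: C

Bb, Db, F, C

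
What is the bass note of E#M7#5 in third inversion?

E#M7#5 in root position is E#–G##–B##–D##.
Third inversion places the seventh in the bass, which is D##.

D##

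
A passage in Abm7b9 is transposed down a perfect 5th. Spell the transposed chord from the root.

A perfect 5th down from Ab is Db, so the new chord is Db minor seventh flat nine.
Db — root
Fb — minor 3rd
Ab — perfect 5th
Cb — minor 7th
Ebb — minor 9th

Db  Fb  Ab  Cb  Ebb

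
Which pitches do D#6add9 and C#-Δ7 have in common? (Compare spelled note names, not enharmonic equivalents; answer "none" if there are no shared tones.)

B#

D#6add9: D# F## A# B# E#
C#-Δ7: C# E G# B#
Common to both → B#.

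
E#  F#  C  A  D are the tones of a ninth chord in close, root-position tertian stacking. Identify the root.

D

Arranged so that each adjacent pair is a third by letter name: D – F# – A – C – E#.
The bottom of that stack, D, is the root (this is D dominant seventh sharp nine).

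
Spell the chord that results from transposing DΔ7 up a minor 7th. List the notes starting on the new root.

C  E  G  B

Transposed root: D → C (minor 7th up). So we spell C major seventh:
- root: C
- major 3rd: E
- perfect 5th: G
- major 7th: B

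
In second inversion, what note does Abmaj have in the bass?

Abmaj = Ab–C–Eb. Second inversion → fifth in the bass = Eb.

Eb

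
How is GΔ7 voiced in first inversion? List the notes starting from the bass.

In root position, GΔ7 is G–B–D–F#.
First inversion puts the third (B) in the bass.

B, D, F#, G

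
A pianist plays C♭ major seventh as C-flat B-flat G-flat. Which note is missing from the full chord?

E-flat

C♭ major seventh = C-flat, E-flat, G-flat, B-flat. The voicing lacks the 3rd (major 3rd), E-flat.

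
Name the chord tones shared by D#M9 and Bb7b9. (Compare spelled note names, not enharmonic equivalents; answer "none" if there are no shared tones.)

D#M9 = D#, F##, A#, C##, E#.
Bb7b9 = Bb, D, F, Ab, Cb.
Shared: none.

none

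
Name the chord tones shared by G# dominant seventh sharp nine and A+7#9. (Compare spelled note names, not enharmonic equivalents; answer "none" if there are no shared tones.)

B#

G# dominant seventh sharp nine = G#, B#, D#, F#, A##.
A+7#9 = A, C#, E#, G, B#.
Shared: B#.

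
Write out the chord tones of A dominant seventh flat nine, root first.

A dominant seventh flat nine is a dominant seventh flat nine built on A.
root → A
3rd (major 3rd) → C#
5th (perfect 5th) → E
7th (minor 7th) → G
9th (minor 9th) → Bb

A C# E G Bb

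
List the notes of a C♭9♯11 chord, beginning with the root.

Cb – Eb – Gb – Bbb – Db – F

C♭9♯11 is a dominant ninth sharp eleven built on Cb.
root → Cb
3rd (major 3rd) → Eb
5th (perfect 5th) → Gb
7th (minor 7th) → Bbb
9th (major 9th) → Db
11th (augmented 11th) → F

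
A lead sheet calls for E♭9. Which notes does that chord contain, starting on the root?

E♭9 is a dominant ninth built on Eb.
root → Eb
3rd (major 3rd) → G
5th (perfect 5th) → Bb
7th (minor 7th) → Db
9th (major 9th) → F

Eb, G, Bb, Db, F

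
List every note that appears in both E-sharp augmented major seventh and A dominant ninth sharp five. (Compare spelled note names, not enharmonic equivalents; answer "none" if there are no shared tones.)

E-sharp augmented major seventh: E-sharp G-double-sharp B-double-sharp D-double-sharp
A dominant ninth sharp five: A C-sharp E-sharp G B
Common to both → E-sharp.

E-sharp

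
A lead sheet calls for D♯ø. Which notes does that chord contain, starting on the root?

D# F# A C#

D♯ø is a half-diminished seventh built on D#.
- root: D#
- minor 3rd: F#
- diminished 5th: A
- minor 7th: C#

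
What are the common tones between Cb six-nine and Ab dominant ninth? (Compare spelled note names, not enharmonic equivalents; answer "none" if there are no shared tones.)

Cb six-nine: C-flat E-flat G-flat A-flat D-flat
Ab dominant ninth: A-flat C E-flat G-flat B-flat
Common to both → E-flat, G-flat, A-flat.

E-flat, G-flat, A-flat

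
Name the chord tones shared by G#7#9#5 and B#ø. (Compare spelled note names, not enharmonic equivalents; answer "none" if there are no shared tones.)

G#7#9#5 = G♯, B♯, D𝄪, F♯, A𝄪.
B#ø = B♯, D♯, F♯, A♯.
Shared: B♯, F♯.

B♯ F♯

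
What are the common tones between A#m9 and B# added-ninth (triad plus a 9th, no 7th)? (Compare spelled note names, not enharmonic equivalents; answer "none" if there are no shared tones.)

B♯

A#m9: A♯ C♯ E♯ G♯ B♯
B# added-ninth: B♯ D𝄪 F𝄪 C𝄪
Common to both → B♯.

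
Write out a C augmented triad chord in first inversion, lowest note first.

E G♯ C

In root position, C augmented triad is C–E–G♯.
First inversion puts the third (E) in the bass.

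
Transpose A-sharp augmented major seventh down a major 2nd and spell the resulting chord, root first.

G#, B#, D##, F##

Transposed root: A# → G# (major 2nd down). So we spell G# augmented major seventh:
- root: G#
- major 3rd: B#
- augmented 5th: D##
- major 7th: F##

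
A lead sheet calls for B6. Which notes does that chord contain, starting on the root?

B6 is a major sixth built on B.
- root: B
- major 3rd: D#
- perfect 5th: F#
- major 6th: G#

B – D# – F# – G#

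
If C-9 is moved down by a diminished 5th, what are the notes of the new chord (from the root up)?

C down a diminished 5th → F♯. New chord: F♯ minor ninth.
Root: F♯
Minor 3rd (3rd): A
Perfect 5th (5th): C♯
Minor 7th (7th): E
Major 9th (9th): G♯

F♯, A, C♯, E, G♯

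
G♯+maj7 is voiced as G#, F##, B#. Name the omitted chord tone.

D##

G♯+maj7 = G#, B#, D##, F##. The voicing lacks the 5th (augmented 5th), D##.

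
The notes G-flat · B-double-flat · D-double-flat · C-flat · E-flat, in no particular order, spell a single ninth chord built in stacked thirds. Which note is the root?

Stacking in thirds gives C-flat – E-flat – G-flat – B-double-flat – D-double-flat, so C-flat is the root — C-flat dominant seventh flat nine.

C-flat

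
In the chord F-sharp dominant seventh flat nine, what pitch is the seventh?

E

F-sharp dominant seventh flat nine is built on F#; its 7th is a minor 7th above the root.
A seventh above F uses the letter E, and the minor 7th above F# is E.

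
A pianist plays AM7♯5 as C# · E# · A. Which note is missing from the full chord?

G#

The full AM7♯5 chord is A, C#, E#, G#.
Comparing with the voicing, the major 7th (7th) — G# — is absent.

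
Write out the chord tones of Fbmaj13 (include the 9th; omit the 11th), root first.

Fbmaj13: major thirteenth on Fb.
Root: Fb
Major 3rd (3rd): Ab
Perfect 5th (5th): Cb
Major 7th (7th): Eb
Major 9th (9th): Gb
Major 13th (13th): Db

Fb Ab Cb Eb Gb Db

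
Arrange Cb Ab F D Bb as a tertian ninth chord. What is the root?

Arranged so that each adjacent pair is a third by letter name: Bb – D – F – Ab – Cb.
The bottom of that stack, Bb, is the root (this is Bb dominant seventh flat nine).

Bb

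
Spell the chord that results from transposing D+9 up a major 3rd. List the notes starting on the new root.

D up a major 3rd → F#. New chord: F# dominant ninth sharp five.
- root: F#
- major 3rd: A#
- augmented 5th: C##
- minor 7th: E
- major 9th: G#

F#, A#, C##, E, G#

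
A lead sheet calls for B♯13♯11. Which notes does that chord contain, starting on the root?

B#, D##, F##, A#, C##, E##, G##

Root B#, quality dominant thirteenth sharp eleven:
B# — root
D## — major 3rd
F## — perfect 5th
A# — minor 7th
C## — major 9th
E## — augmented 11th
G## — major 13th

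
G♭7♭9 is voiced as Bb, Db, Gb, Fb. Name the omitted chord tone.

G♭7♭9 = Gb, Bb, Db, Fb, Abb. The voicing lacks the 9th (minor 9th), Abb.

Abb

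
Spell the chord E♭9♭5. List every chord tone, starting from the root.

Eb, G, Bbb, Db, F

E♭9♭5: dominant ninth flat five on Eb.
- root: Eb
- major 3rd: G
- diminished 5th: Bbb
- minor 7th: Db
- major 9th: F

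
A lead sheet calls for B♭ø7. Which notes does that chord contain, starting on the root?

Bb, Db, Fb, Ab

B♭ø7 is a half-diminished seventh built on Bb.
root → Bb
3rd (minor 3rd) → Db
5th (diminished 5th) → Fb
7th (minor 7th) → Ab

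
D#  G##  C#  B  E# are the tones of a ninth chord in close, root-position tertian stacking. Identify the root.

Arranged so that each adjacent pair is a third by letter name: C# – E# – G## – B – D#.
The bottom of that stack, C#, is the root (this is C# dominant ninth sharp five).

C#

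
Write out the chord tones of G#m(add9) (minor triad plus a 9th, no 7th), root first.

Root G♯, quality minor added-ninth:
root → G♯
3rd (minor 3rd) → B
5th (perfect 5th) → D♯
9th (major 9th) → A♯

G♯, B, D♯, A♯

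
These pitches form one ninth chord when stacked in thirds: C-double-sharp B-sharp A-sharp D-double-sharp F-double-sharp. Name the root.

Stacking in thirds gives B-sharp – D-double-sharp – F-double-sharp – A-sharp – C-double-sharp, so B-sharp is the root — B-sharp dominant ninth.

B-sharp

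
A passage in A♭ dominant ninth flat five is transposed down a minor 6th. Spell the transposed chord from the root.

A minor 6th down from Ab is C, so the new chord is C dominant ninth flat five.
Root: C
Major 3rd (3rd): E
Diminished 5th (5th): Gb
Minor 7th (7th): Bb
Major 9th (9th): D

C, E, Gb, Bb, D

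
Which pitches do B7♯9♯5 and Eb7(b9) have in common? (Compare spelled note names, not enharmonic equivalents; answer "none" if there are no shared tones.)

B7♯9♯5: B D♯ F𝄪 A C𝄪
Eb7(b9): E♭ G B♭ D♭ F♭
Common to both → none.

none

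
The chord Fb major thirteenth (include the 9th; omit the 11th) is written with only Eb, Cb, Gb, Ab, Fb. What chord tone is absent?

Fb major thirteenth = Fb, Ab, Cb, Eb, Gb, Db. The voicing lacks the 13th (major 13th), Db.

Db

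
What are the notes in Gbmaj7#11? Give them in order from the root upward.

Root Gb, quality major seventh sharp eleven:
Gb — root
Bb — major 3rd
Db — perfect 5th
F — major 7th
C — augmented 11th

Gb – Bb – Db – F – C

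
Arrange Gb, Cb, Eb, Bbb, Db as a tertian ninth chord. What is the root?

Cb

Stacking in thirds gives Cb – Eb – Gb – Bbb – Db, so Cb is the root — Cb dominant ninth.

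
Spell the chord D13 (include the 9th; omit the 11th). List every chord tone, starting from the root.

D  F#  A  C  E  B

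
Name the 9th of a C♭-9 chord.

Db

C♭-9 is built on Cb; its 9th is a major 9th above the root.
A second above C uses the letter D, and the major 9th above Cb is Db.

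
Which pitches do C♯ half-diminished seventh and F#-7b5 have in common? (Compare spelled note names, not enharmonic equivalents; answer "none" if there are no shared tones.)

E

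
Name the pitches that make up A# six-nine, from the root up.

A# six-nine is a six-nine built on A-sharp.
- root: A-sharp
- major 3rd: C-double-sharp
- perfect 5th: E-sharp
- major 6th: F-double-sharp
- major 9th: B-sharp

A-sharp  C-double-sharp  E-sharp  F-double-sharp  B-sharp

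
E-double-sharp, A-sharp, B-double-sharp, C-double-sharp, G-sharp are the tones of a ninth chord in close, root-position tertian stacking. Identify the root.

Stacking in thirds gives A-sharp – C-double-sharp – E-double-sharp – G-sharp – B-double-sharp, so A-sharp is the root — A-sharp dominant seventh sharp nine sharp five.

A-sharp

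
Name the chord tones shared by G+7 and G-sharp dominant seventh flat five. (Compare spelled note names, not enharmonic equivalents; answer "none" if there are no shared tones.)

none

G+7 = G, B, D#, F.
G-sharp dominant seventh flat five = G#, B#, D, F#.
Shared: none.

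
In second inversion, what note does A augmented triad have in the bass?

E♯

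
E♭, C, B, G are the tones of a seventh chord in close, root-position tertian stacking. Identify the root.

C

Stacking in thirds gives C – E♭ – G – B, so C is the root — C minor-major seventh.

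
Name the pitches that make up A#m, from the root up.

A#m: minor triad on A#.
Root: A#
Minor 3rd (3rd): C#
Perfect 5th (5th): E#

A#, C#, E#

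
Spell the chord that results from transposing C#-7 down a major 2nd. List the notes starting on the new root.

B  D  F#  A

C# down a major 2nd → B. New chord: B minor seventh.
- root: B
- minor 3rd: D
- perfect 5th: F#
- minor 7th: A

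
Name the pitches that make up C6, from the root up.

Root C, quality major sixth:
C — root
E — major 3rd
G — perfect 5th
A — major 6th

C  E  G  A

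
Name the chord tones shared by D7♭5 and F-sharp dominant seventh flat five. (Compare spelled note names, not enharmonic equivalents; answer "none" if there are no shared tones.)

F#, C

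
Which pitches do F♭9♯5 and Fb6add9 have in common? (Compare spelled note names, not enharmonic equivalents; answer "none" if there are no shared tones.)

Fb, Ab, Gb

F♭9♯5: Fb Ab C Ebb Gb
Fb6add9: Fb Ab Cb Db Gb
Common to both → Fb, Ab, Gb.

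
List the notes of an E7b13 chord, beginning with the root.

E7b13 is a dominant seventh flat thirteen built on E.
Root: E
Major 3rd (3rd): G#
Perfect 5th (5th): B
Minor 7th (7th): D
Minor 13th (13th): C

E – G# – B – D – C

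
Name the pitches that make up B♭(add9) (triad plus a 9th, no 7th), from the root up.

Bb  D  F  C

B♭(add9): added-ninth on Bb.
Bb — root
D — major 3rd
F — perfect 5th
C — major 9th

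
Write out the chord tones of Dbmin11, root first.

Db  Fb  Ab  Cb  Eb  Gb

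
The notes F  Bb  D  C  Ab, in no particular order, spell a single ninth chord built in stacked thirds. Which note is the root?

Bb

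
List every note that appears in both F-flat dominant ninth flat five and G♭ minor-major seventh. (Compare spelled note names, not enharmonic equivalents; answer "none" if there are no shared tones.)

F-flat dominant ninth flat five = Fb, Ab, Cbb, Ebb, Gb.
G♭ minor-major seventh = Gb, Bbb, Db, F.
Shared: Gb.

Gb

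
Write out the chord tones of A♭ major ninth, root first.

A-flat, C, E-flat, G, B-flat

Root A-flat, quality major ninth:
- root: A-flat
- major 3rd: C
- perfect 5th: E-flat
- major 7th: G
- major 9th: B-flat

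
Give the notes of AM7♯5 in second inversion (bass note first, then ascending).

In root position, AM7♯5 is A–C#–E#–G#.
Second inversion puts the fifth (E#) in the bass.

E#, G#, A, C#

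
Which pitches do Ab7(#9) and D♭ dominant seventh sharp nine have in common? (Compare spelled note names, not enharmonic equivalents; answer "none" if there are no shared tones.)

Ab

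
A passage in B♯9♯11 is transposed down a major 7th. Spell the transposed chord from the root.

B# down a major 7th → C#. New chord: C# dominant ninth sharp eleven.
root → C#
3rd (major 3rd) → E#
5th (perfect 5th) → G#
7th (minor 7th) → B
9th (major 9th) → D#
11th (augmented 11th) → F##

C# E# G# B D# F##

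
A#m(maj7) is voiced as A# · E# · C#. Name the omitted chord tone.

G##

The full A#m(maj7) chord is A#, C#, E#, G##.
Comparing with the voicing, the major 7th (7th) — G## — is absent.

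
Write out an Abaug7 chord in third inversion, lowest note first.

G♭ – A♭ – C – E

In root position, Abaug7 is A♭–C–E–G♭.
Third inversion puts the seventh (G♭) in the bass.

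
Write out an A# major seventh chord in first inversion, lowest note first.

C-double-sharp, E-sharp, G-double-sharp, A-sharp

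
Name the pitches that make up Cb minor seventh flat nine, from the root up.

C-flat  E-double-flat  G-flat  B-double-flat  D-double-flat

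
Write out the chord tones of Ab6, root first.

Ab, C, Eb, F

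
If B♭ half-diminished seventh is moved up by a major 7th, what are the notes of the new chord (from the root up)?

Transposed root: B-flat → A (major 7th up). So we spell A half-diminished seventh:
A — root
C — minor 3rd
E-flat — diminished 5th
G — minor 7th

A  C  E-flat  G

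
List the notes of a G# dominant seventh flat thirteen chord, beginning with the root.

G# dominant seventh flat thirteen: dominant seventh flat thirteen on G♯.
G♯ — root
B♯ — major 3rd
D♯ — perfect 5th
F♯ — minor 7th
E — minor 13th

G♯ B♯ D♯ F♯ E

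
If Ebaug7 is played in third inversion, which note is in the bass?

D♭

Ebaug7 = E♭–G–B–D♭. Third inversion → seventh in the bass = D♭.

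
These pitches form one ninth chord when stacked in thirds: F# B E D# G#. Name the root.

E

Stacking in thirds gives E – G# – B – D# – F#, so E is the root — E major ninth.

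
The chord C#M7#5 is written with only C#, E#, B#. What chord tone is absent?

G##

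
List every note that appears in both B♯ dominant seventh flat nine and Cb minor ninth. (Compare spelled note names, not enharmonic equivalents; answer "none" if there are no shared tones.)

B♯ dominant seventh flat nine: B# D## F## A# C#
Cb minor ninth: Cb Ebb Gb Bbb Db
Common to both → none.

none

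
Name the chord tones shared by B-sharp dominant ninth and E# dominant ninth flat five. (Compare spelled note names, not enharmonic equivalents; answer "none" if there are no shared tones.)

F-double-sharp

B-sharp dominant ninth = B-sharp, D-double-sharp, F-double-sharp, A-sharp, C-double-sharp.
E# dominant ninth flat five = E-sharp, G-double-sharp, B, D-sharp, F-double-sharp.
Shared: F-double-sharp.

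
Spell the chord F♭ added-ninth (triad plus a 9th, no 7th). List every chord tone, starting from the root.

F♭ added-ninth: added-ninth on F-flat.
Root: F-flat
Major 3rd (3rd): A-flat
Perfect 5th (5th): C-flat
Major 9th (9th): G-flat

F-flat, A-flat, C-flat, G-flat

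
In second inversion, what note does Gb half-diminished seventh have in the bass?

Gb half-diminished seventh in root position is Gb–Bbb–Dbb–Fb.
Second inversion places the fifth in the bass, which is Dbb.

Dbb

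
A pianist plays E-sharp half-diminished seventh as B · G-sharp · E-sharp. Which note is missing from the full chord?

D-sharp

The full E-sharp half-diminished seventh chord is E-sharp, G-sharp, B, D-sharp.
Comparing with the voicing, the minor 7th (7th) — D-sharp — is absent.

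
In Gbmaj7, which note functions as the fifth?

Root of Gbmaj7 = Gb. The 5th is a perfect 5th: Gb up a perfect 5th → Db.

Db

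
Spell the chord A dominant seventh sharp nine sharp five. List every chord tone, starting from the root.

A dominant seventh sharp nine sharp five: dominant seventh sharp nine sharp five on A.
- root: A
- major 3rd: C#
- augmented 5th: E#
- minor 7th: G
- augmented 9th: B#

A – C# – E# – G – B#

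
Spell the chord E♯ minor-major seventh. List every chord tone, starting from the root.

E#, G#, B#, D##

E♯ minor-major seventh is a minor-major seventh built on E#.
E# — root
G# — minor 3rd
B# — perfect 5th
D## — major 7th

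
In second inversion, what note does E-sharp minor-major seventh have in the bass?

B-sharp

E-sharp minor-major seventh = E-sharp–G-sharp–B-sharp–D-double-sharp. Second inversion → fifth in the bass = B-sharp.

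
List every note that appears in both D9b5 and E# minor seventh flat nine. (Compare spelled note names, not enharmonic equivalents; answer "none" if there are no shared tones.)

D9b5: D F# Ab C E
E# minor seventh flat nine: E# G# B# D# F#
Common to both → F#.

F#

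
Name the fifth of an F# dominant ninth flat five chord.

F# dominant ninth flat five is built on F-sharp; its 5th is a diminished 5th above the root.
A fifth above F uses the letter C, and the diminished 5th above F-sharp is C.

C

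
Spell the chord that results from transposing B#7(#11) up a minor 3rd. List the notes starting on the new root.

D# F## A# C# G##

A minor 3rd up from B# is D#, so the new chord is D# dominant seventh sharp eleven.
- root: D#
- major 3rd: F##
- perfect 5th: A#
- minor 7th: C#
- augmented 11th: G##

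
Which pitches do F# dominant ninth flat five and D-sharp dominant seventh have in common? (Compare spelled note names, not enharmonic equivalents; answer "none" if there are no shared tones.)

F# dominant ninth flat five = F-sharp, A-sharp, C, E, G-sharp.
D-sharp dominant seventh = D-sharp, F-double-sharp, A-sharp, C-sharp.
Shared: A-sharp.

A-sharp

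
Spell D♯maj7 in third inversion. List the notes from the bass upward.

D♯maj7 = D#–F##–A#–C##; third inversion → seventh (C##) lowest.

C##, D#, F##, A#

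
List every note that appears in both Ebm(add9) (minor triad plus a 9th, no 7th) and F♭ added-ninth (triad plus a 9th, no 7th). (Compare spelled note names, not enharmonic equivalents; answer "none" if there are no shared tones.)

Ebm(add9) = E♭, G♭, B♭, F.
F♭ added-ninth = F♭, A♭, C♭, G♭.
Shared: G♭.

G♭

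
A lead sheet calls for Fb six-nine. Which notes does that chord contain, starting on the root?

Root Fb, quality six-nine:
root → Fb
3rd (major 3rd) → Ab
5th (perfect 5th) → Cb
6th (major 6th) → Db
9th (major 9th) → Gb

Fb Ab Cb Db Gb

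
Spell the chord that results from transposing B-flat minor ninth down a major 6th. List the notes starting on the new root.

A major 6th down from B-flat is D-flat, so the new chord is D-flat minor ninth.
D-flat — root
F-flat — minor 3rd
A-flat — perfect 5th
C-flat — minor 7th
E-flat — major 9th

D-flat, F-flat, A-flat, C-flat, E-flat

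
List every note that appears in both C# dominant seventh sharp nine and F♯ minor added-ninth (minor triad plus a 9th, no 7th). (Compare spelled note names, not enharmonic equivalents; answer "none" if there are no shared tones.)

C# dominant seventh sharp nine = C#, E#, G#, B, D##.
F♯ minor added-ninth = F#, A, C#, G#.
Shared: C#, G#.

C# G#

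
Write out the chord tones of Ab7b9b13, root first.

Ab  C  Eb  Gb  Bbb  Fb

Root Ab, quality dominant seventh flat nine flat thirteen:
- root: Ab
- major 3rd: C
- perfect 5th: Eb
- minor 7th: Gb
- minor 9th: Bbb
- minor 13th: Fb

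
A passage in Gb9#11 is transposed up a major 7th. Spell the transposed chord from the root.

A major 7th up from Gb is F, so the new chord is F dominant ninth sharp eleven.
F — root
A — major 3rd
C — perfect 5th
Eb — minor 7th
G — major 9th
B — augmented 11th

F, A, C, Eb, G, B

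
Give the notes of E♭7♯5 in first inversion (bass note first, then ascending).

G, B, D♭, E♭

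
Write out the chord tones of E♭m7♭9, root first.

E♭m7♭9 is a minor seventh flat nine built on E♭.
E♭ — root
G♭ — minor 3rd
B♭ — perfect 5th
D♭ — minor 7th
F♭ — minor 9th

E♭  G♭  B♭  D♭  F♭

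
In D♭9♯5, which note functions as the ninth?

E♭

D♭9♯5 is built on D♭; its 9th is a major 9th above the root.
A second above D uses the letter E, and the major 9th above D♭ is E♭.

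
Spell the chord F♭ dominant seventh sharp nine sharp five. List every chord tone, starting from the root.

F-flat  A-flat  C  E-double-flat  G

Root F-flat, quality dominant seventh sharp nine sharp five:
Root: F-flat
Major 3rd (3rd): A-flat
Augmented 5th (5th): C
Minor 7th (7th): E-double-flat
Augmented 9th (9th): G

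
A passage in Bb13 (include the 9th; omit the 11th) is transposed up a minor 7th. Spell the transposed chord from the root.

Ab  C  Eb  Gb  Bb  F

Bb up a minor 7th → Ab. New chord: Ab dominant thirteenth.
root → Ab
3rd (major 3rd) → C
5th (perfect 5th) → Eb
7th (minor 7th) → Gb
9th (major 9th) → Bb
13th (major 13th) → F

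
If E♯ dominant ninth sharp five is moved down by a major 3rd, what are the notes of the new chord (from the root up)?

E# down a major 3rd → C#. New chord: C# dominant ninth sharp five.
C# — root
E# — major 3rd
G## — augmented 5th
B — minor 7th
D# — major 9th

C# E# G## B D#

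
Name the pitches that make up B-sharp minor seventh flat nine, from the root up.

B-sharp minor seventh flat nine: minor seventh flat nine on B#.
Root: B#
Minor 3rd (3rd): D#
Perfect 5th (5th): F##
Minor 7th (7th): A#
Minor 9th (9th): C#

B# – D# – F## – A# – C#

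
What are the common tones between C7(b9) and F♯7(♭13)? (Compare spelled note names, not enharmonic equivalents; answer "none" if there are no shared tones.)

C7(b9) = C, E, G, Bb, Db.
F♯7(♭13) = F#, A#, C#, E, D.
Shared: E.

E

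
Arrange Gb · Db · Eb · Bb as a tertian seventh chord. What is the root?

Eb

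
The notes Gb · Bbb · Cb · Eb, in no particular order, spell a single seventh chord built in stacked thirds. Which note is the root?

Stacking in thirds gives Cb – Eb – Gb – Bbb, so Cb is the root — Cb dominant seventh.

Cb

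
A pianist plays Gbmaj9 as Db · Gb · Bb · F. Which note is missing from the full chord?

Ab

Gbmaj9 = Gb, Bb, Db, F, Ab. The voicing lacks the 9th (major 9th), Ab.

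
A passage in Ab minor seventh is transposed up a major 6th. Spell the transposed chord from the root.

A major 6th up from A♭ is F, so the new chord is F minor seventh.
- root: F
- minor 3rd: A♭
- perfect 5th: C
- minor 7th: E♭

F, A♭, C, E♭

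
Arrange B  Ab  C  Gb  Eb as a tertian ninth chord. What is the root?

Ab

Arranged so that each adjacent pair is a third by letter name: Ab – C – Eb – Gb – B.
The bottom of that stack, Ab, is the root (this is Ab dominant seventh sharp nine).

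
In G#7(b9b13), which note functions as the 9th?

G#7(b9b13) is built on G#; its 9th is a minor 9th above the root.
A second above G uses the letter A, and the minor 9th above G# is A.

A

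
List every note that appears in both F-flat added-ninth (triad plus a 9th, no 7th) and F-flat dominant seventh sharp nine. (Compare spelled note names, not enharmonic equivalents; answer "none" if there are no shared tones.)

F-flat, A-flat, C-flat

F-flat added-ninth: F-flat A-flat C-flat G-flat
F-flat dominant seventh sharp nine: F-flat A-flat C-flat E-double-flat G
Common to both → F-flat, A-flat, C-flat.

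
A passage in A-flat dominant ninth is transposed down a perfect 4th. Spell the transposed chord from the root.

E-flat, G, B-flat, D-flat, F

A-flat down a perfect 4th → E-flat. New chord: E-flat dominant ninth.
Root: E-flat
Major 3rd (3rd): G
Perfect 5th (5th): B-flat
Minor 7th (7th): D-flat
Major 9th (9th): F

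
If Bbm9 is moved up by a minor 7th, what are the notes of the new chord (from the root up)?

Transposed root: Bb → Ab (minor 7th up). So we spell Ab minor ninth:
Root: Ab
Minor 3rd (3rd): Cb
Perfect 5th (5th): Eb
Minor 7th (7th): Gb
Major 9th (9th): Bb

Ab  Cb  Eb  Gb  Bb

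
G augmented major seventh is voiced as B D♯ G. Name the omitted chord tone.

F♯

G augmented major seventh = G, B, D♯, F♯. The voicing lacks the 7th (major 7th), F♯.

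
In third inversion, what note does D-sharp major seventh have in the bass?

C##

D-sharp major seventh = D#–F##–A#–C##. Third inversion → seventh in the bass = C##.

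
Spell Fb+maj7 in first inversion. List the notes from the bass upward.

Ab C Eb Fb

Fb+maj7 = Fb–Ab–C–Eb; first inversion → third (Ab) lowest.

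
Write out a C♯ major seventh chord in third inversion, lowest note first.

C♯ major seventh = C-sharp–E-sharp–G-sharp–B-sharp; third inversion → seventh (B-sharp) lowest.

B-sharp, C-sharp, E-sharp, G-sharp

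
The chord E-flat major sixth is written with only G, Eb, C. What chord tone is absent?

Bb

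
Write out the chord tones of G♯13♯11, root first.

G♯13♯11: dominant thirteenth sharp eleven on G#.
- root: G#
- major 3rd: B#
- perfect 5th: D#
- minor 7th: F#
- major 9th: A#
- augmented 11th: C##
- major 13th: E#

G# – B# – D# – F# – A# – C## – E#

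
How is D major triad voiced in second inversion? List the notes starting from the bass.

A – D – F-sharp

In root position, D major triad is D–F-sharp–A.
Second inversion puts the fifth (A) in the bass.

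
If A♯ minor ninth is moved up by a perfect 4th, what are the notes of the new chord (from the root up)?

D-sharp, F-sharp, A-sharp, C-sharp, E-sharp

A-sharp up a perfect 4th → D-sharp. New chord: D-sharp minor ninth.
- root: D-sharp
- minor 3rd: F-sharp
- perfect 5th: A-sharp
- minor 7th: C-sharp
- major 9th: E-sharp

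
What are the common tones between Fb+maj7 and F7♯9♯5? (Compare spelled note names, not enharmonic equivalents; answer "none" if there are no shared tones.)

Fb+maj7 = Fb, Ab, C, Eb.
F7♯9♯5 = F, A, C#, Eb, G#.
Shared: Eb.

Eb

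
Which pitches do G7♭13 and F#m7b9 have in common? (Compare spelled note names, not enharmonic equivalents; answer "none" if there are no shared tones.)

G7♭13 = G, B, D, F, Eb.
F#m7b9 = F#, A, C#, E, G.
Shared: G.

G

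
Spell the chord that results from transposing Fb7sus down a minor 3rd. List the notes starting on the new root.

Transposed root: Fb → Db (minor 3rd down). So we spell Db dominant seventh suspended fourth:
- root: Db
- perfect 4th: Gb
- perfect 5th: Ab
- minor 7th: Cb

Db  Gb  Ab  Cb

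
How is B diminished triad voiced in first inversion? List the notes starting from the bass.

B diminished triad = B–D–F; first inversion → third (D) lowest.

D  F  B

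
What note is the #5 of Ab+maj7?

Root of Ab+maj7 = Ab. The 5th is an augmented 5th: Ab up an augmented 5th → E.

E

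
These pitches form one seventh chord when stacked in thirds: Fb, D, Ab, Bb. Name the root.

Bb

Arranged so that each adjacent pair is a third by letter name: Bb – D – Fb – Ab.
The bottom of that stack, Bb, is the root (this is Bb dominant seventh flat five).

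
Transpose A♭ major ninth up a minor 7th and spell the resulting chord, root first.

A minor 7th up from A♭ is G♭, so the new chord is G♭ major ninth.
- root: G♭
- major 3rd: B♭
- perfect 5th: D♭
- major 7th: F
- major 9th: A♭

G♭, B♭, D♭, F, A♭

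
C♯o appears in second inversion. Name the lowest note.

G

C♯o in root position is C#–E–G.
Second inversion places the fifth in the bass, which is G.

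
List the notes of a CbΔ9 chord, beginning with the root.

CbΔ9 is a major ninth built on Cb.
Cb — root
Eb — major 3rd
Gb — perfect 5th
Bb — major 7th
Db — major 9th

Cb Eb Gb Bb Db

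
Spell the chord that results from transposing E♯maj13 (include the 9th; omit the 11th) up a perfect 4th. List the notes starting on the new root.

E# up a perfect 4th → A#. New chord: A# major thirteenth.
Root: A#
Major 3rd (3rd): C##
Perfect 5th (5th): E#
Major 7th (7th): G##
Major 9th (9th): B#
Major 13th (13th): F##

A#, C##, E#, G##, B#, F##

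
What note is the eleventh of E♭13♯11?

A

Root of E♭13♯11 = E♭. The 11th is an augmented 11th: E♭ up an augmented 11th → A.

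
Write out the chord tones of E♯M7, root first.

E♯M7: major seventh on E#.
root → E#
3rd (major 3rd) → G##
5th (perfect 5th) → B#
7th (major 7th) → D##

E#  G##  B#  D##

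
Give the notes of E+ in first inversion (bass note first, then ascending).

G#, B#, E

E+ = E–G#–B#; first inversion → third (G#) lowest.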